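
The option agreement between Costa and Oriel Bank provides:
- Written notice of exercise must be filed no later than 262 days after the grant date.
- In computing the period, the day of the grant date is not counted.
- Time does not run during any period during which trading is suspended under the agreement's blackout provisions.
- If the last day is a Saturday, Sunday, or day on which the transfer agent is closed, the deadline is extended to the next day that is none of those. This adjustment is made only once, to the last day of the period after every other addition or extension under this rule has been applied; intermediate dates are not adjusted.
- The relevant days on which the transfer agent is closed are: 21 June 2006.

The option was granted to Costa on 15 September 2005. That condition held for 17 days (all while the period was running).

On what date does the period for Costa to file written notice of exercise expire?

262 days after 15 September 2005 is June 4, 2006.
Tolling adds 17 days: June 4, 2006 + 17 days = June 21, 2006.
June 21, 2006 is a listed holiday. The next qualifying day is June 22, 2006.

June 22, 2006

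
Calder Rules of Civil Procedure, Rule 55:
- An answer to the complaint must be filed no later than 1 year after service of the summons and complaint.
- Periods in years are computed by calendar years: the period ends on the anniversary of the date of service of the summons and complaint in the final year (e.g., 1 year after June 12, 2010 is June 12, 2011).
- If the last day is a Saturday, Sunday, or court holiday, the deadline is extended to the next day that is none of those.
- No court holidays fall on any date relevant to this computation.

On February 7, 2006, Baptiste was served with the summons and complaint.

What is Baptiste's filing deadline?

February 7, 2007

1 year after February 7, 2006 is February 7, 2007.
February 7, 2007 is a Wednesday and not a court holiday, so no extension applies.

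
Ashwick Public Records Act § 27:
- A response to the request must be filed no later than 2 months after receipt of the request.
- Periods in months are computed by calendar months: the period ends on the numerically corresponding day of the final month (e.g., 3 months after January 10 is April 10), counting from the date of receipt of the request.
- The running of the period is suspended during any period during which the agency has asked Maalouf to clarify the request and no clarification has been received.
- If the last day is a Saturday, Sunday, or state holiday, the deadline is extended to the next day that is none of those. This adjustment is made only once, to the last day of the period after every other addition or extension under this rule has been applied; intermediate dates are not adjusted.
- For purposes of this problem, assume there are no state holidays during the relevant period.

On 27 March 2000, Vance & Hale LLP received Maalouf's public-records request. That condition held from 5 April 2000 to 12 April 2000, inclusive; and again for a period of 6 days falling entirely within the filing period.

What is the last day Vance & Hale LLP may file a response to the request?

June 12, 2000

2 months after 27 March 2000 is May 27, 2000.
From April 5, 2000 through April 12, 2000 inclusive is 8 days; tolling adds 8 days: May 27, 2000 + 8 days = June 4, 2000.
Tolling adds 6 days: June 4, 2000 + 6 days = June 10, 2000.
June 10, 2000 is Saturday; June 11, 2000 is Sunday. The next qualifying day is June 12, 2000.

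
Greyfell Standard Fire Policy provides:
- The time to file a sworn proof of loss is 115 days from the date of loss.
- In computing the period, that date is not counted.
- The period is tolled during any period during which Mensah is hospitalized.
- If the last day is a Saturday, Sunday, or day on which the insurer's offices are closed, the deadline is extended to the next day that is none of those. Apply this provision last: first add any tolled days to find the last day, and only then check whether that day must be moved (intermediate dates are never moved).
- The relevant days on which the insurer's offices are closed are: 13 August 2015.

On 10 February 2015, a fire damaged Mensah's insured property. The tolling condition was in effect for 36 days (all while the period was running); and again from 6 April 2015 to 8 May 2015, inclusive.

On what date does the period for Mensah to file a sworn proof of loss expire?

115 days after 10 February 2015 is June 5, 2015.
Tolling adds 36 days: June 5, 2015 + 36 days = July 11, 2015.
From April 6, 2015 through May 8, 2015 inclusive is 33 days; tolling adds 33 days: July 11, 2015 + 33 days = August 13, 2015.
August 13, 2015 is a listed holiday. The next qualifying day is August 14, 2015.

August 14, 2015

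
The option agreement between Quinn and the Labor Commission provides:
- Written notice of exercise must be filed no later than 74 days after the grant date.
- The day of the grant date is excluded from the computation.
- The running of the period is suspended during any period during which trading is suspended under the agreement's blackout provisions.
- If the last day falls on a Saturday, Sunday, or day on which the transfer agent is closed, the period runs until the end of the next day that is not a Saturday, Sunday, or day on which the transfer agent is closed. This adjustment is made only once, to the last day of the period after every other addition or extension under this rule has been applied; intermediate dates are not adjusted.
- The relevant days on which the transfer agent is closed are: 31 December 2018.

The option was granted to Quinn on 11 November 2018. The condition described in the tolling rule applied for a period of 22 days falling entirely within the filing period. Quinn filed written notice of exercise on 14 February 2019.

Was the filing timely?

Yes

74 days after 11 November 2018 is January 24, 2019.
Tolling adds 22 days: January 24, 2019 + 22 days = February 15, 2019.
February 15, 2019 is a Friday and not a day on which the transfer agent is closed, so no extension applies.
The deadline is February 15, 2019; the filing on February 14, 2019 is on or before that date.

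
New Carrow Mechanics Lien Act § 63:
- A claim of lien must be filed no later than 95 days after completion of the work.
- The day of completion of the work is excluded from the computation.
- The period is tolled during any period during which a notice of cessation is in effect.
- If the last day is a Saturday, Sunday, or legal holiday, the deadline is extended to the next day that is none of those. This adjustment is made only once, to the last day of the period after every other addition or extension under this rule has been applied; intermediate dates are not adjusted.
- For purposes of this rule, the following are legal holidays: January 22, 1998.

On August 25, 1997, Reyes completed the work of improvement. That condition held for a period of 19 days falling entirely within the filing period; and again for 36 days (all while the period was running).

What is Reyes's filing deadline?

January 23, 1998

95 days after August 25, 1997 is November 28, 1997.
Tolling adds 19 days: November 28, 1997 + 19 days = December 17, 1997.
Tolling adds 36 days: December 17, 1997 + 36 days = January 22, 1998.
January 22, 1998 is a listed holiday. The next qualifying day is January 23, 1998.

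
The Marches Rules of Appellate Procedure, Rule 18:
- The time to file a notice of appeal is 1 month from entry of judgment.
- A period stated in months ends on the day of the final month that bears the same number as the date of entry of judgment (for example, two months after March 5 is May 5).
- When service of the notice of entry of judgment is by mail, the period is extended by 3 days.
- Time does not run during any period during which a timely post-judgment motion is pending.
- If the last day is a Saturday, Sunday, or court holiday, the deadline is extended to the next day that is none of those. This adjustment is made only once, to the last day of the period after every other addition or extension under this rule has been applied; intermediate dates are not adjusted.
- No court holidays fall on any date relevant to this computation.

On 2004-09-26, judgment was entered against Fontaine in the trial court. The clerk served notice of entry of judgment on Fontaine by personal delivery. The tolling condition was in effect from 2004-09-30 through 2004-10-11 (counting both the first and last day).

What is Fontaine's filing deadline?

1 month after 2004-09-26 is October 26, 2004.
Service was not by mail, so no mail extension applies.
From September 30, 2004 through October 11, 2004 inclusive is 12 days; tolling adds 12 days: October 26, 2004 + 12 days = November 7, 2004.
November 7, 2004 is Sunday. The next qualifying day is November 8, 2004.

November 8, 2004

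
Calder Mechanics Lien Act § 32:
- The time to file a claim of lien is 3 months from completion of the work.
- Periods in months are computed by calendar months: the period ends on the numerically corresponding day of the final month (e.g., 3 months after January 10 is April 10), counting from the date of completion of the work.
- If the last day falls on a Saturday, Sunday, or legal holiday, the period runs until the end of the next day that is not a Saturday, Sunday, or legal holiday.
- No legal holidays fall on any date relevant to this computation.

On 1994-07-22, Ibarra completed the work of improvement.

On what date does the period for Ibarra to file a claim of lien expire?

October 24, 1994

3 months after 1994-07-22 is October 22, 1994.
October 22, 1994 is Saturday; October 23, 1994 is Sunday. The next qualifying day is October 24, 1994.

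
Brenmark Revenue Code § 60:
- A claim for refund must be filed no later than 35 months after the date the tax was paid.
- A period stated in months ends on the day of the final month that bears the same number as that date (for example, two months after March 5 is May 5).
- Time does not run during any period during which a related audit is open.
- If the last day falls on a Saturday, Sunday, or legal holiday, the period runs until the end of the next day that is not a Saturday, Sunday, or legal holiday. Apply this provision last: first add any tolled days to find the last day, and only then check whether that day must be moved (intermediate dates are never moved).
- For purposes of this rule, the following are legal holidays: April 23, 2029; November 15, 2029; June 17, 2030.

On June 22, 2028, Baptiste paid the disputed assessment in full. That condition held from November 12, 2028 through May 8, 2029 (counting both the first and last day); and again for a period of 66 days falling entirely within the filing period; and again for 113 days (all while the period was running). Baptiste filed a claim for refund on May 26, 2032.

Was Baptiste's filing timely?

No

35 months after June 22, 2028 is May 22, 2031.
From November 12, 2028 through May 8, 2029 inclusive is 178 days; tolling adds 178 days: May 22, 2031 + 178 days = November 16, 2031.
Tolling adds 66 days: November 16, 2031 + 66 days = January 21, 2032.
Tolling adds 113 days: January 21, 2032 + 113 days = May 13, 2032.
May 13, 2032 is a Thursday and not a legal holiday, so no extension applies.
The deadline is May 13, 2032; the filing on May 26, 2032 is after that date.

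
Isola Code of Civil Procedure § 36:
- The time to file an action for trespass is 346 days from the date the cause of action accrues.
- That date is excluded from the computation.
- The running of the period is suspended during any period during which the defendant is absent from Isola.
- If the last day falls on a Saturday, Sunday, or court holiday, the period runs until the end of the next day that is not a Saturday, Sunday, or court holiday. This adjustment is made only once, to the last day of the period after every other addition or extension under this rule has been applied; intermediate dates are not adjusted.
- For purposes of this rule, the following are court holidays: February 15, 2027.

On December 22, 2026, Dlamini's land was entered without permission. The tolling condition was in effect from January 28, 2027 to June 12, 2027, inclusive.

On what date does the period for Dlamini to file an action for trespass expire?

April 17, 2028

346 days after December 22, 2026 is December 3, 2027.
From January 28, 2027 through June 12, 2027 inclusive is 136 days; tolling adds 136 days: December 3, 2027 + 136 days = April 17, 2028.
April 17, 2028 is a Monday and not a court holiday, so no extension applies.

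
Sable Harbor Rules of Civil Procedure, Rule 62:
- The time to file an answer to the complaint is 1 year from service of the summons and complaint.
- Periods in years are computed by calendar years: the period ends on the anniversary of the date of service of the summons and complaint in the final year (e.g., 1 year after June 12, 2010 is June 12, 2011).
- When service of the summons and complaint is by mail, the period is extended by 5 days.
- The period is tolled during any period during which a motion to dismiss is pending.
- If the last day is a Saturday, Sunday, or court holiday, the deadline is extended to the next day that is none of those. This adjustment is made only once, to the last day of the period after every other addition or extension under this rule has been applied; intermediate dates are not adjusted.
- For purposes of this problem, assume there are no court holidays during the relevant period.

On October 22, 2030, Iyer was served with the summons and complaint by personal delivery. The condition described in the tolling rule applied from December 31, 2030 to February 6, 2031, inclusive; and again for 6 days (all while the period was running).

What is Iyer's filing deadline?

December 5, 2031

1 year after October 22, 2030 is October 22, 2031.
Service was not by mail, so no mail extension applies.
From December 31, 2030 through February 6, 2031 inclusive is 38 days; tolling adds 38 days: October 22, 2031 + 38 days = November 29, 2031.
Tolling adds 6 days: November 29, 2031 + 6 days = December 5, 2031.
December 5, 2031 is a Friday and not a court holiday, so no extension applies.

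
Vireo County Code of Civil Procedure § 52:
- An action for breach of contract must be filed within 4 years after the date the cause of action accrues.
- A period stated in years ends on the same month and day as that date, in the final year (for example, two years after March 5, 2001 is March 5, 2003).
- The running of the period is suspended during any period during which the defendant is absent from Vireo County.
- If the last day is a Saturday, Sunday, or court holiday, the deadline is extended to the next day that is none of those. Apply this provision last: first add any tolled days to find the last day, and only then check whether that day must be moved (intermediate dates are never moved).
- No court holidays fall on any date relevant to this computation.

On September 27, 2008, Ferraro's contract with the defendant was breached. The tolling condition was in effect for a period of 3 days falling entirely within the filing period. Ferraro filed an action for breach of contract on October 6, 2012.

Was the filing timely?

4 years after September 27, 2008 is September 27, 2012.
Tolling adds 3 days: September 27, 2012 + 3 days = September 30, 2012.
September 30, 2012 is Sunday. The next qualifying day is October 1, 2012.
The deadline is October 1, 2012; the filing on October 6, 2012 is after that date.

No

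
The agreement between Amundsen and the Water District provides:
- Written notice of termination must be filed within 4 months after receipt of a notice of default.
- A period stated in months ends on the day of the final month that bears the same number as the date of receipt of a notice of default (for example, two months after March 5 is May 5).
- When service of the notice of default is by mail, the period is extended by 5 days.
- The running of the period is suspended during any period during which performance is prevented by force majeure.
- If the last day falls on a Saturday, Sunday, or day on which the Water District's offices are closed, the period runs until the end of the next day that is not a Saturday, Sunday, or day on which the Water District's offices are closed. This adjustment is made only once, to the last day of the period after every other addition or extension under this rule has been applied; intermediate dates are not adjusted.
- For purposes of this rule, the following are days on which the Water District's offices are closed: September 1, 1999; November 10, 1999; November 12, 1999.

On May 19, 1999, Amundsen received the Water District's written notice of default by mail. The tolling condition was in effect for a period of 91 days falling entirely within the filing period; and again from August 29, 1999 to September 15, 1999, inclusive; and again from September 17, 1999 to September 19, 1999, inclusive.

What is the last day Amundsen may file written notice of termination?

4 months after May 19, 1999 is September 19, 1999.
Service was by mail, adding 5 days: September 19, 1999 + 5 days = September 24, 1999.
Tolling adds 91 days: September 24, 1999 + 91 days = December 24, 1999.
From August 29, 1999 through September 15, 1999 inclusive is 18 days; tolling adds 18 days: December 24, 1999 + 18 days = January 11, 2000.
From September 17, 1999 through September 19, 1999 inclusive is 3 days; tolling adds 3 days: January 11, 2000 + 3 days = January 14, 2000.
January 14, 2000 is a Friday and not a day on which the Water District's offices are closed, so no extension applies.

January 14, 2000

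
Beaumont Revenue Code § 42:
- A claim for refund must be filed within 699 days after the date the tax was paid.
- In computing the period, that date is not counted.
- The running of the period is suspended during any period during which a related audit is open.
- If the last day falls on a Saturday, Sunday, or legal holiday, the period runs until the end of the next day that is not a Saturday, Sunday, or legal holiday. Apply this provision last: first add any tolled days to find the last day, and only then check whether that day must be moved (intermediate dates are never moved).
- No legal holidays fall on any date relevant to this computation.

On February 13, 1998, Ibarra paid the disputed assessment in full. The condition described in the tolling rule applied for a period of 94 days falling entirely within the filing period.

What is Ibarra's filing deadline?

April 17, 2000

699 days after February 13, 1998 is January 13, 2000.
Tolling adds 94 days: January 13, 2000 + 94 days = April 16, 2000.
April 16, 2000 is Sunday. The next qualifying day is April 17, 2000.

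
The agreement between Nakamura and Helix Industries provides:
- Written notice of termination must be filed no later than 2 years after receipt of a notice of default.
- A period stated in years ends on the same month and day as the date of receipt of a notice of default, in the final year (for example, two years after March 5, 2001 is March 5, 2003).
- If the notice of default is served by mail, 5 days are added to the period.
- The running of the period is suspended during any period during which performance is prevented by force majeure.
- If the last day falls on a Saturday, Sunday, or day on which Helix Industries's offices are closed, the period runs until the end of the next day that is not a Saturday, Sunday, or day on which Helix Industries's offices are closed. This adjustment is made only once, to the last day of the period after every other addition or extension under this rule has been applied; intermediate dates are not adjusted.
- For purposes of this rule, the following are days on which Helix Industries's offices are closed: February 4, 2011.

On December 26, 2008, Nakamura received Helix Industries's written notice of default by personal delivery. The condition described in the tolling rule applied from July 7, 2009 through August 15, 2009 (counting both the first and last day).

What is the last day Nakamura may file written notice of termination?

2 years after December 26, 2008 is December 26, 2010.
Service was not by mail, so no mail extension applies.
From July 7, 2009 through August 15, 2009 inclusive is 40 days; tolling adds 40 days: December 26, 2010 + 40 days = February 4, 2011.
February 4, 2011 is a listed holiday; February 5, 2011 is Saturday; February 6, 2011 is Sunday. The next qualifying day is February 7, 2011.

February 7, 2011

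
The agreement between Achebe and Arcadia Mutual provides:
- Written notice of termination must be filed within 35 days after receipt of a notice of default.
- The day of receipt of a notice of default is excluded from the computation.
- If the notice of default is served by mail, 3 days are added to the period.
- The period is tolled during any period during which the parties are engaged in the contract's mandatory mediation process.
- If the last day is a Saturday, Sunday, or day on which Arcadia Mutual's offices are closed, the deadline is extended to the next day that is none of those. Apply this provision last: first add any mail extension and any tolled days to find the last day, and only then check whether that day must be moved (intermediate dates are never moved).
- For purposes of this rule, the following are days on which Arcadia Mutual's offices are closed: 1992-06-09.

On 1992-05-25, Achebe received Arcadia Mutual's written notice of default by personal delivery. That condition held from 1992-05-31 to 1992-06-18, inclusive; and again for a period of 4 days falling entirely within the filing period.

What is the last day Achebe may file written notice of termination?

35 days after 1992-05-25 is June 29, 1992.
Service was not by mail, so no mail extension applies.
From May 31, 1992 through June 18, 1992 inclusive is 19 days; tolling adds 19 days: June 29, 1992 + 19 days = July 18, 1992.
Tolling adds 4 days: July 18, 1992 + 4 days = July 22, 1992.
July 22, 1992 is a Wednesday and not a day on which Arcadia Mutual's offices are closed, so no extension applies.

July 22, 1992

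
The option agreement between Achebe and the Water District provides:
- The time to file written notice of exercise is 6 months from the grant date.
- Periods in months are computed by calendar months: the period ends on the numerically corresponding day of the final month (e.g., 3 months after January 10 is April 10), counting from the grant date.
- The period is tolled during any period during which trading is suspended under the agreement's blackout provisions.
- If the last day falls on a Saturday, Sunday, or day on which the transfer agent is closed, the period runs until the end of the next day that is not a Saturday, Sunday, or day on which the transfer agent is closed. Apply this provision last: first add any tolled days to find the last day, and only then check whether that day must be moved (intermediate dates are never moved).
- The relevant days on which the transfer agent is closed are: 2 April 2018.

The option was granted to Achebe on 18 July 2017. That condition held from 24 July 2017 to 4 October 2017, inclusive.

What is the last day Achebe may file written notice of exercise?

6 months after 18 July 2017 is January 18, 2018.
From July 24, 2017 through October 4, 2017 inclusive is 73 days; tolling adds 73 days: January 18, 2018 + 73 days = April 1, 2018.
April 1, 2018 is Sunday; April 2, 2018 is a listed holiday. The next qualifying day is April 3, 2018.

April 3, 2018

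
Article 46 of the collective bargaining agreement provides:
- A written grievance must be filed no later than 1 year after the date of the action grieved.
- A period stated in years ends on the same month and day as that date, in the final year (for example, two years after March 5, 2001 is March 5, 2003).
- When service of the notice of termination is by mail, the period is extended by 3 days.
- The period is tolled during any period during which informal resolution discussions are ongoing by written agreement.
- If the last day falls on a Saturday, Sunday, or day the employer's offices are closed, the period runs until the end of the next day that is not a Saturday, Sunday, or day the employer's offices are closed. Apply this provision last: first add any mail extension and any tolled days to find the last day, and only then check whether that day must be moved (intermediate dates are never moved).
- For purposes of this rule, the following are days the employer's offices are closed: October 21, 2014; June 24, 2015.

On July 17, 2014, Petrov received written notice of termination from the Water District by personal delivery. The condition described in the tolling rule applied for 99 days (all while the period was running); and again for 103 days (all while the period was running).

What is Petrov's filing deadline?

1 year after July 17, 2014 is July 17, 2015.
Service was not by mail, so no mail extension applies.
Tolling adds 99 days: July 17, 2015 + 99 days = October 24, 2015.
Tolling adds 103 days: October 24, 2015 + 103 days = February 4, 2016.
February 4, 2016 is a Thursday and not a day the employer's offices are closed, so no extension applies.

February 4, 2016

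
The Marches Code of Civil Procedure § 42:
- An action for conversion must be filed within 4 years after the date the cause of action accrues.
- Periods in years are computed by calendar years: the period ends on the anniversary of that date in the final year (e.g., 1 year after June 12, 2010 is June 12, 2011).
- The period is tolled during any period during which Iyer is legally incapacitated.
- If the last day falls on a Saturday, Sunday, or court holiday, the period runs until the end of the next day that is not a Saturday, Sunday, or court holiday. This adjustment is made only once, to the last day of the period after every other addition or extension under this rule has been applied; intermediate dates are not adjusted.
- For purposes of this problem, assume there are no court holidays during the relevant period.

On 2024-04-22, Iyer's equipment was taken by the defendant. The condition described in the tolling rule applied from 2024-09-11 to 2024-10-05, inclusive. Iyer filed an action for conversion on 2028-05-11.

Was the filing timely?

4 years after 2024-04-22 is April 22, 2028.
From September 11, 2024 through October 5, 2024 inclusive is 25 days; tolling adds 25 days: April 22, 2028 + 25 days = May 17, 2028.
May 17, 2028 is a Wednesday and not a court holiday, so no extension applies.
The deadline is May 17, 2028; the filing on May 11, 2028 is on or before that date.

Yes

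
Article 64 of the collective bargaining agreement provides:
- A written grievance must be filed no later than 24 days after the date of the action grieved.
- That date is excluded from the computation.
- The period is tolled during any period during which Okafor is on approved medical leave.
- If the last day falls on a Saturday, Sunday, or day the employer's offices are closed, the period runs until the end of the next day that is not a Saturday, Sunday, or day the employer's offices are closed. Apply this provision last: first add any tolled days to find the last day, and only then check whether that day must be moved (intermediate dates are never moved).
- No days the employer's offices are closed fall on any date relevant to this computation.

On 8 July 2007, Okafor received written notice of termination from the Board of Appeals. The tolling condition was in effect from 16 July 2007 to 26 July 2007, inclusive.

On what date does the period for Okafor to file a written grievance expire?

24 days after 8 July 2007 is August 1, 2007.
From July 16, 2007 through July 26, 2007 inclusive is 11 days; tolling adds 11 days: August 1, 2007 + 11 days = August 12, 2007.
August 12, 2007 is Sunday. The next qualifying day is August 13, 2007.

August 13, 2007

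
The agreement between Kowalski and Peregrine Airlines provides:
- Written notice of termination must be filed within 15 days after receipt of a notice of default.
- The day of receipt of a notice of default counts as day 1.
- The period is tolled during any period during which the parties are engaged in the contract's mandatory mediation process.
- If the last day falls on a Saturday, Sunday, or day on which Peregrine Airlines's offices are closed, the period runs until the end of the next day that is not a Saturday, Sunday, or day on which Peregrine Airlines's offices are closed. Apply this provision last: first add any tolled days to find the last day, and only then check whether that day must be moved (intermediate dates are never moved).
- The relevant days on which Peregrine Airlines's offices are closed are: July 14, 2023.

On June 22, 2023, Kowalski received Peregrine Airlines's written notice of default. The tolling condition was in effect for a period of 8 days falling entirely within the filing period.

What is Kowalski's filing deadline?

Counting June 22, 2023 as day 1, day 15 is July 6, 2023.
Tolling adds 8 days: July 6, 2023 + 8 days = July 14, 2023.
July 14, 2023 is a listed holiday; July 15, 2023 is Saturday; July 16, 2023 is Sunday. The next qualifying day is July 17, 2023.

July 17, 2023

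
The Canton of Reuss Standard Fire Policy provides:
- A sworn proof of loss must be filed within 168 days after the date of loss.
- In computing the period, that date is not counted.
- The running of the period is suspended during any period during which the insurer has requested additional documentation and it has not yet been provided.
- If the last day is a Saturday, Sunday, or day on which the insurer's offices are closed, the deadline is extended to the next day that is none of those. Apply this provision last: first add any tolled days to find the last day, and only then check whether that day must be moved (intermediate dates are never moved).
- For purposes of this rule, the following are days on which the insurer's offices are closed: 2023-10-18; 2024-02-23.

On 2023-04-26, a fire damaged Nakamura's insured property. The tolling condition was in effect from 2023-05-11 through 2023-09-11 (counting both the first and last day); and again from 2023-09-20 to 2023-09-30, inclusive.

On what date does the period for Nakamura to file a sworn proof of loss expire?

168 days after 2023-04-26 is October 11, 2023.
From May 11, 2023 through September 11, 2023 inclusive is 124 days; tolling adds 124 days: October 11, 2023 + 124 days = February 12, 2024.
From September 20, 2023 through September 30, 2023 inclusive is 11 days; tolling adds 11 days: February 12, 2024 + 11 days = February 23, 2024.
February 23, 2024 is a listed holiday; February 24, 2024 is Saturday; February 25, 2024 is Sunday. The next qualifying day is February 26, 2024.

February 26, 2024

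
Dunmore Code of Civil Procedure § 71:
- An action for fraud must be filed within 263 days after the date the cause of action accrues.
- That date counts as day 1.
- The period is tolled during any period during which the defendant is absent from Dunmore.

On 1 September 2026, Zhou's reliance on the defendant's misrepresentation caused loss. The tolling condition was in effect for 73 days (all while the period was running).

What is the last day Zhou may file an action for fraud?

Counting 1 September 2026 as day 1, day 263 is May 21, 2027.
Tolling adds 73 days: May 21, 2027 + 73 days = August 2, 2027.

August 2, 2027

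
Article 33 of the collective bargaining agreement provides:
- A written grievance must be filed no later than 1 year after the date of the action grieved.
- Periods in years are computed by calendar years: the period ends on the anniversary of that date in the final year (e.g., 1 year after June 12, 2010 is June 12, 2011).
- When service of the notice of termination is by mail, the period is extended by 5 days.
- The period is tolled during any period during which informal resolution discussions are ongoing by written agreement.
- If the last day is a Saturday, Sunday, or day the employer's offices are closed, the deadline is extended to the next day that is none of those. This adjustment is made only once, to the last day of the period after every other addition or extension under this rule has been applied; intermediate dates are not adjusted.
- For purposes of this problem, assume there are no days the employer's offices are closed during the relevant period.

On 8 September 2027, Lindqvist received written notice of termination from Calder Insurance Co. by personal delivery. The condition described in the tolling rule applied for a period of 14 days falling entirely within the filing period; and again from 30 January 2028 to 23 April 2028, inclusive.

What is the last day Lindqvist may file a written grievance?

1 year after 8 September 2027 is September 8, 2028.
Service was not by mail, so no mail extension applies.
Tolling adds 14 days: September 8, 2028 + 14 days = September 22, 2028.
From January 30, 2028 through April 23, 2028 inclusive is 85 days; tolling adds 85 days: September 22, 2028 + 85 days = December 16, 2028.
December 16, 2028 is Saturday; December 17, 2028 is Sunday. The next qualifying day is December 18, 2028.

December 18, 2028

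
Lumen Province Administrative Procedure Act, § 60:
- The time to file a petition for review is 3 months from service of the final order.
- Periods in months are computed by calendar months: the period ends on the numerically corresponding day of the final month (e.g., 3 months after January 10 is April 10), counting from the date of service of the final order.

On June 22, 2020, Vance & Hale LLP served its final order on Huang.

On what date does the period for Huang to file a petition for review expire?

3 months after June 22, 2020 is September 22, 2020.

September 22, 2020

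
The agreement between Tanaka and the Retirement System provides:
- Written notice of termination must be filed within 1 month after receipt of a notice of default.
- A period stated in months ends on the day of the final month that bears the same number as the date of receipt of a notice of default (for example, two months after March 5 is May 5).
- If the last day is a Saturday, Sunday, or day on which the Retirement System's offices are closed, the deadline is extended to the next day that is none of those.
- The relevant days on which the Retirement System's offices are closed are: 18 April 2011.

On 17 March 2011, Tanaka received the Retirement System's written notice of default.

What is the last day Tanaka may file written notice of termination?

1 month after 17 March 2011 is April 17, 2011.
April 17, 2011 is Sunday; April 18, 2011 is a listed holiday. The next qualifying day is April 19, 2011.

April 19, 2011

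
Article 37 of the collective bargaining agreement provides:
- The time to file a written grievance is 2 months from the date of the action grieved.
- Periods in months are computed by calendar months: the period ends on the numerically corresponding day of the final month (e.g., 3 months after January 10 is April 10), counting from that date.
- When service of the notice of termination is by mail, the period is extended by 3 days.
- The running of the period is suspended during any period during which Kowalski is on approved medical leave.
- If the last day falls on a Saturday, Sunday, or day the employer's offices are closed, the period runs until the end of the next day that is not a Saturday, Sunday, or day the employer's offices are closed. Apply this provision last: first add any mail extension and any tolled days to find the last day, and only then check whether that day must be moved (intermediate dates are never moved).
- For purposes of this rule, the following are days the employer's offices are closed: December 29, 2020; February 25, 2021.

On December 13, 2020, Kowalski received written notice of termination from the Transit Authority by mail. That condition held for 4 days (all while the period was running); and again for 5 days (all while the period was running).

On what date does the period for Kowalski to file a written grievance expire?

2 months after December 13, 2020 is February 13, 2021.
Service was by mail, adding 3 days: February 13, 2021 + 3 days = February 16, 2021.
Tolling adds 4 days: February 16, 2021 + 4 days = February 20, 2021.
Tolling adds 5 days: February 20, 2021 + 5 days = February 25, 2021.
February 25, 2021 is a listed holiday. The next qualifying day is February 26, 2021.

February 26, 2021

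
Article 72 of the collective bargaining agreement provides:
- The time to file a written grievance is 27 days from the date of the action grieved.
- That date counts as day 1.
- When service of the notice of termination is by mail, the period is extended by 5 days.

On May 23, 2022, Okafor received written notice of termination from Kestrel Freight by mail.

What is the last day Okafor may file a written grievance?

June 23, 2022

Counting May 23, 2022 as day 1, day 27 is June 18, 2022.
Service was by mail, adding 5 days: June 18, 2022 + 5 days = June 23, 2022.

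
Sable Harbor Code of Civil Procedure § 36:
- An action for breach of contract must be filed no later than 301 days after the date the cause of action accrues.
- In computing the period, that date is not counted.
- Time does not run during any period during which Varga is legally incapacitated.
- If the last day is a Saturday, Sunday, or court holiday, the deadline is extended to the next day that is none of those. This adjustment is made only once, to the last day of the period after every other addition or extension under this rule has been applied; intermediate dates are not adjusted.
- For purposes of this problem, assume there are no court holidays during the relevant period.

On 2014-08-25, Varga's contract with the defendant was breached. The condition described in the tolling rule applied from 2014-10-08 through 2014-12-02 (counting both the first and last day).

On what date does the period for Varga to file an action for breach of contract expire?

301 days after 2014-08-25 is June 22, 2015.
From October 8, 2014 through December 2, 2014 inclusive is 56 days; tolling adds 56 days: June 22, 2015 + 56 days = August 17, 2015.
August 17, 2015 is a Monday and not a court holiday, so no extension applies.

August 17, 2015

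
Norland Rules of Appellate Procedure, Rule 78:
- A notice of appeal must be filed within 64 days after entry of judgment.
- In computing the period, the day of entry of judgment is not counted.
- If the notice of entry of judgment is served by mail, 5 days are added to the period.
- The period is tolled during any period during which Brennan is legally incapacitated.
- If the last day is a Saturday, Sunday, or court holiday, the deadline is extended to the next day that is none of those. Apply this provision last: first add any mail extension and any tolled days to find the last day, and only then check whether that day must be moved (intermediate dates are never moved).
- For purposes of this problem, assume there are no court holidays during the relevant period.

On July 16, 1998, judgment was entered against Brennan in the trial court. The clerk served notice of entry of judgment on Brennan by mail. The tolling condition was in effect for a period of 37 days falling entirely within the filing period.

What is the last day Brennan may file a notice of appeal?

October 30, 1998

64 days after July 16, 1998 is September 18, 1998.
Service was by mail, adding 5 days: September 18, 1998 + 5 days = September 23, 1998.
Tolling adds 37 days: September 23, 1998 + 37 days = October 30, 1998.
October 30, 1998 is a Friday and not a court holiday, so no extension applies.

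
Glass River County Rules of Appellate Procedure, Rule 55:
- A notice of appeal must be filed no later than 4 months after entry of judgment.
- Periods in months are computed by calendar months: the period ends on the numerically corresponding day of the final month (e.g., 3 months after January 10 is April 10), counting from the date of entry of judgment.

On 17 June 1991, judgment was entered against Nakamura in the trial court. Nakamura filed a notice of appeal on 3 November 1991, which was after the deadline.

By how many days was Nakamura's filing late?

17 days

4 months after 17 June 1991 is October 17, 1991.
The deadline is October 17, 1991; from October 17, 1991 to November 3, 1991 is 17 days.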